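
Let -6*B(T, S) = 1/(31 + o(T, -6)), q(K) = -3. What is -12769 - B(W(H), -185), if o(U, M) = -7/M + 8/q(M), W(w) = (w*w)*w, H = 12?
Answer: -2260112/177 ≈ -12769.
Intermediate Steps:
W(w) = w**3 (W(w) = w**2*w = w**3)
o(U, M) = -8/3 - 7/M (o(U, M) = -7/M + 8/(-3) = -7/M + 8*(-1/3) = -7/M - 8/3 = -8/3 - 7/M)
B(T, S) = -1/177 (B(T, S) = -1/(6*(31 + (-8/3 - 7/(-6)))) = -1/(6*(31 + (-8/3 - 7*(-1/6)))) = -1/(6*(31 + (-8/3 + 7/6))) = -1/(6*(31 - 3/2)) = -1/(6*59/2) = -1/6*2/59 = -1/177)
-12769 - B(W(H), -185) = -12769 - 1*(-1/177) = -12769 + 1/177 = -2260112/177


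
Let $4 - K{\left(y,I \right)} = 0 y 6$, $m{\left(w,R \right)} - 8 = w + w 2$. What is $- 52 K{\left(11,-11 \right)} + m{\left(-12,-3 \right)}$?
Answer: $-236$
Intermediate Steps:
$m{\left(w,R \right)} = 8 + 3 w$ ($m{\left(w,R \right)} = 8 + \left(w + w 2\right) = 8 + \left(w + 2 w\right) = 8 + 3 w$)
$K{\left(y,I \right)} = 4$ ($K{\left(y,I \right)} = 4 - 0 y 6 = 4 - 0 \cdot 6 = 4 - 0 = 4 + 0 = 4$)
$- 52 K{\left(11,-11 \right)} + m{\left(-12,-3 \right)} = \left(-52\right) 4 + \left(8 + 3 \left(-12\right)\right) = -208 + \left(8 - 36\right) = -208 - 28 = -236$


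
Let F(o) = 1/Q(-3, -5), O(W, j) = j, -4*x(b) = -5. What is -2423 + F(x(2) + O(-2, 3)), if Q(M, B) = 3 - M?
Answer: -14537/6 ≈ -2422.8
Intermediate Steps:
x(b) = 5/4 (x(b) = -¼*(-5) = 5/4)
F(o) = ⅙ (F(o) = 1/(3 - 1*(-3)) = 1/(3 + 3) = 1/6 = ⅙)
-2423 + F(x(2) + O(-2, 3)) = -2423 + ⅙ = -14537/6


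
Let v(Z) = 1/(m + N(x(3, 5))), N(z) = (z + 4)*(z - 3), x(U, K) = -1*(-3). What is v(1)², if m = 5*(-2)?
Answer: 1/100 ≈ 0.010000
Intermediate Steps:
x(U, K) = 3
N(z) = (-3 + z)*(4 + z) (N(z) = (4 + z)*(-3 + z) = (-3 + z)*(4 + z))
m = -10
v(Z) = -⅒ (v(Z) = 1/(-10 + (-12 + 3 + 3²)) = 1/(-10 + (-12 + 3 + 9)) = 1/(-10 + 0) = 1/(-10) = -⅒)
v(1)² = (-⅒)² = 1/100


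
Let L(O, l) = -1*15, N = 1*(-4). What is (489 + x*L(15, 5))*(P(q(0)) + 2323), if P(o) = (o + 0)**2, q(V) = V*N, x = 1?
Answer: 1101102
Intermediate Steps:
N = -4
L(O, l) = -15
q(V) = -4*V (q(V) = V*(-4) = -4*V)
P(o) = o**2
(489 + x*L(15, 5))*(P(q(0)) + 2323) = (489 + 1*(-15))*((-4*0)**2 + 2323) = (489 - 15)*(0**2 + 2323) = 474*(0 + 2323) = 474*2323 = 1101102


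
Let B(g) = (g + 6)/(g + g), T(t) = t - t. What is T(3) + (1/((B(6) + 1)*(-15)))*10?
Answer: -1/3 ≈ -0.33333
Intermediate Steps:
T(t) = 0
B(g) = (6 + g)/(2*g) (B(g) = (6 + g)/((2*g)) = (6 + g)*(1/(2*g)) = (6 + g)/(2*g))
T(3) + (1/((B(6) + 1)*(-15)))*10 = 0 + (1/(((1/2)*(6 + 6)/6 + 1)*(-15)))*10 = 0 + (-1/15/((1/2)*(1/6)*12 + 1))*10 = 0 + (-1/15/(1 + 1))*10 = 0 + (-1/15/2)*10 = 0 + ((1/2)*(-1/15))*10 = 0 - 1/30*10 = 0 - 1/3 = -1/3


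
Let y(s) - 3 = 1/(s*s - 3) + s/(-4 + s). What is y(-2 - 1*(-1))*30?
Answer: 81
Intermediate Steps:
y(s) = 3 + 1/(-3 + s²) + s/(-4 + s) (y(s) = 3 + (1/(s*s - 3) + s/(-4 + s)) = 3 + (1/(s² - 3) + s/(-4 + s)) = 3 + (1/(-3 + s²) + s/(-4 + s)) = 3 + 1/(-3 + s²) + s/(-4 + s))
y(-2 - 1*(-1))*30 = ((32 - 12*(-2 - 1*(-1))² - 11*(-2 - 1*(-1)) + 4*(-2 - 1*(-1))³)/(12 + (-2 - 1*(-1))³ - 4*(-2 - 1*(-1))² - 3*(-2 - 1*(-1))))*30 = ((32 - 12*(-2 + 1)² - 11*(-2 + 1) + 4*(-2 + 1)³)/(12 + (-2 + 1)³ - 4*(-2 + 1)² - 3*(-2 + 1)))*30 = ((32 - 12*(-1)² - 11*(-1) + 4*(-1)³)/(12 + (-1)³ - 4*(-1)² - 3*(-1)))*30 = ((32 - 12*1 + 11 + 4*(-1))/(12 - 1 - 4*1 + 3))*30 = ((32 - 12 + 11 - 4)/(12 - 1 - 4 + 3))*30 = (27/10)*30 = 81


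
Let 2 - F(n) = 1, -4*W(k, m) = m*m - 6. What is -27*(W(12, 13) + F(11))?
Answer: 4293/4 ≈ 1073.3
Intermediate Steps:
W(k, m) = 3/2 - m**2/4 (W(k, m) = -(m*m - 6)/4 = -(m**2 - 6)/4 = -(-6 + m**2)/4 = 3/2 - m**2/4)
F(n) = 1 (F(n) = 2 - 1*1 = 2 - 1 = 1)
-27*(W(12, 13) + F(11)) = -27*((3/2 - 1/4*13**2) + 1) = -27*((3/2 - 1/4*169) + 1) = -27*((3/2 - 169/4) + 1) = -27*(-163/4 + 1) = -27*(-159/4) = 4293/4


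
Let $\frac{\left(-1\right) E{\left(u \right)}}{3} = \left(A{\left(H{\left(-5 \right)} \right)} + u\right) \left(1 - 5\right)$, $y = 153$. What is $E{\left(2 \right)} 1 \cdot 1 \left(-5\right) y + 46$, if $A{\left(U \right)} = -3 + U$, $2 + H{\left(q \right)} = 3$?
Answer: $46$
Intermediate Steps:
$H{\left(q \right)} = 1$ ($H{\left(q \right)} = -2 + 3 = 1$)
$E{\left(u \right)} = -24 + 12 u$ ($E{\left(u \right)} = - 3 \left(\left(-3 + 1\right) + u\right) \left(1 - 5\right) = - 3 \left(-2 + u\right) \left(-4\right) = - 3 \left(8 - 4 u\right) = -24 + 12 u$)
$E{\left(2 \right)} 1 \cdot 1 \left(-5\right) y + 46 = \left(-24 + 12 \cdot 2\right) 1 \cdot 1 \left(-5\right) 153 + 46 = \left(-24 + 24\right) 1 \left(-5\right) 153 + 46 = 0 \left(-5\right) 153 + 46 = 0 \cdot 153 + 46 = 0 + 46 = 46$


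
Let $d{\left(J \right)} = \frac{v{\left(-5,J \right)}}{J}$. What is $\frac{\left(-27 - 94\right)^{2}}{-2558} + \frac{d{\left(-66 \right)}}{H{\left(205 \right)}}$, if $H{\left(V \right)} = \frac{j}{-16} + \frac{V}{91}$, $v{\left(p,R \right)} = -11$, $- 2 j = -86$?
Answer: $- \frac{29665483}{4857642} \approx -6.107$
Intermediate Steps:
$j = 43$ ($j = \left(- \frac{1}{2}\right) \left(-86\right) = 43$)
$H{\left(V \right)} = - \frac{43}{16} + \frac{V}{91}$ ($H{\left(V \right)} = \frac{43}{-16} + \frac{V}{91} = 43 \left(- \frac{1}{16}\right) + V \frac{1}{91} = - \frac{43}{16} + \frac{V}{91}$)
$d{\left(J \right)} = - \frac{11}{J}$
$\frac{\left(-27 - 94\right)^{2}}{-2558} + \frac{d{\left(-66 \right)}}{H{\left(205 \right)}} = \frac{\left(-27 - 94\right)^{2}}{-2558} + \frac{\left(-11\right) \frac{1}{-66}}{- \frac{43}{16} + \frac{1}{91} \cdot 205} = \left(-121\right)^{2} \left(- \frac{1}{2558}\right) + \frac{\left(-11\right) \left(- \frac{1}{66}\right)}{- \frac{43}{16} + \frac{205}{91}} = 14641 \left(- \frac{1}{2558}\right) + \frac{1}{6 \left(- \frac{633}{1456}\right)} = - \frac{14641}{2558} + \frac{1}{6} \left(- \frac{1456}{633}\right) = - \frac{14641}{2558} - \frac{728}{1899} = - \frac{29665483}{4857642}$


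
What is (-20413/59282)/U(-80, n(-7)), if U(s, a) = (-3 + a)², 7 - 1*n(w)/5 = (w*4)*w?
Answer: -20413/53276970528 ≈ -3.8315e-7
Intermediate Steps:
n(w) = 35 - 20*w² (n(w) = 35 - 5*w*4*w = 35 - 5*4*w*w = 35 - 20*w²)
(-20413/59282)/U(-80, n(-7)) = (-20413/59282)/((-3 + (35 - 20*(-7)²))²) = (-20413*1/59282)/((-3 + (35 - 20*49))²) = -20413/(59282*(-3 + (35 - 980))²) = -20413/(59282*(-3 - 945)²) = -20413/(59282*((-948)²)) = -20413/59282/898704 = -20413/59282*1/898704 = -20413/53276970528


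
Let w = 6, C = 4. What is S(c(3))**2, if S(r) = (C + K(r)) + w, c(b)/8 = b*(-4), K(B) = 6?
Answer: 256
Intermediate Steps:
c(b) = -32*b (c(b) = 8*(b*(-4)) = 8*(-4*b) = -32*b)
S(r) = 16 (S(r) = (4 + 6) + 6 = 10 + 6 = 16)
S(c(3))**2 = 16**2 = 256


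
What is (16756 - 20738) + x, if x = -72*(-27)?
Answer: -2038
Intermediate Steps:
x = 1944
(16756 - 20738) + x = (16756 - 20738) + 1944 = -3982 + 1944 = -2038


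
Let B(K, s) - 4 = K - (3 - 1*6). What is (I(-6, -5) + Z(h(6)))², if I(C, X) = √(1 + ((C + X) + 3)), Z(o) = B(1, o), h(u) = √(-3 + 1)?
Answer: (8 + I*√7)² ≈ 57.0 + 42.332*I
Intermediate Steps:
B(K, s) = 7 + K (B(K, s) = 4 + (K - (3 - 1*6)) = 4 + (K - (3 - 6)) = 4 + (K - 1*(-3)) = 4 + (K + 3) = 4 + (3 + K) = 7 + K)
h(u) = I*√2 (h(u) = √(-2) = I*√2)
Z(o) = 8 (Z(o) = 7 + 1 = 8)
I(C, X) = √(4 + C + X) (I(C, X) = √(1 + (3 + C + X)) = √(4 + C + X))
(I(-6, -5) + Z(h(6)))² = (√(4 - 6 - 5) + 8)² = (√(-7) + 8)² = (I*√7 + 8)² = (8 + I*√7)²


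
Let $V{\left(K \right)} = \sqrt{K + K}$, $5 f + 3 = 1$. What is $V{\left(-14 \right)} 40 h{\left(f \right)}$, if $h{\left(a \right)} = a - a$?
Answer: $0$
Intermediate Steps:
$f = - \frac{2}{5}$ ($f = - \frac{3}{5} + \frac{1}{5} \cdot 1 = - \frac{3}{5} + \frac{1}{5} = - \frac{2}{5} \approx -0.4$)
$h{\left(a \right)} = 0$
$V{\left(K \right)} = \sqrt{2} \sqrt{K}$ ($V{\left(K \right)} = \sqrt{2 K} = \sqrt{2} \sqrt{K}$)
$V{\left(-14 \right)} 40 h{\left(f \right)} = \sqrt{2} \sqrt{-14} \cdot 40 \cdot 0 = \sqrt{2} i \sqrt{14} \cdot 0 = 2 i \sqrt{7} \cdot 0 = 0$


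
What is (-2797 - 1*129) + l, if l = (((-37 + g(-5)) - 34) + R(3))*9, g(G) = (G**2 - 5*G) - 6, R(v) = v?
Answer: -3142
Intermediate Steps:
g(G) = -6 + G**2 - 5*G
l = -216 (l = (((-37 + (-6 + (-5)**2 - 5*(-5))) - 34) + 3)*9 = (((-37 + (-6 + 25 + 25)) - 34) + 3)*9 = (((-37 + 44) - 34) + 3)*9 = ((7 - 34) + 3)*9 = (-27 + 3)*9 = -24*9 = -216)
(-2797 - 1*129) + l = (-2797 - 1*129) - 216 = (-2797 - 129) - 216 = -2926 - 216 = -3142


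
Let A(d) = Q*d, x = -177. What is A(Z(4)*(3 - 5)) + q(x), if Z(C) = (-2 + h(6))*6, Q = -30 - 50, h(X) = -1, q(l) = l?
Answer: -3057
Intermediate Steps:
Q = -80
Z(C) = -18 (Z(C) = (-2 - 1)*6 = -3*6 = -18)
A(d) = -80*d
A(Z(4)*(3 - 5)) + q(x) = -(-1440)*(3 - 5) - 177 = -(-1440)*(-2) - 177 = -80*36 - 177 = -2880 - 177 = -3057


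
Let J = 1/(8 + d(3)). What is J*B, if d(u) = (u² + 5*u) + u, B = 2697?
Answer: 2697/35 ≈ 77.057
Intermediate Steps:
d(u) = u² + 6*u
J = 1/35 (J = 1/(8 + 3*(6 + 3)) = 1/(8 + 3*9) = 1/(8 + 27) = 1/35 ≈ 0.028571)
J*B = (1/35)*2697 = 2697/35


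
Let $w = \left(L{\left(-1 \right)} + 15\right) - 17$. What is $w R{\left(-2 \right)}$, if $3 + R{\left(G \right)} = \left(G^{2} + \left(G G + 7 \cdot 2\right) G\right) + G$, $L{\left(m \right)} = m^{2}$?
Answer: $37$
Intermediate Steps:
$w = -1$ ($w = \left(\left(-1\right)^{2} + 15\right) - 17 = \left(1 + 15\right) - 17 = 16 - 17 = -1$)
$R{\left(G \right)} = -3 + G + G^{2} + G \left(14 + G^{2}\right)$ ($R{\left(G \right)} = -3 + \left(\left(G^{2} + \left(G G + 7 \cdot 2\right) G\right) + G\right) = -3 + \left(\left(G^{2} + \left(G^{2} + 14\right) G\right) + G\right) = -3 + \left(\left(G^{2} + \left(14 + G^{2}\right) G\right) + G\right) = -3 + \left(\left(G^{2} + G \left(14 + G^{2}\right)\right) + G\right) = -3 + \left(G + G^{2} + G \left(14 + G^{2}\right)\right) = -3 + G + G^{2} + G \left(14 + G^{2}\right)$)
$w R{\left(-2 \right)} = - (-3 + \left(-2\right)^{2} + \left(-2\right)^{3} + 15 \left(-2\right)) = - (-3 + 4 - 8 - 30) = \left(-1\right) \left(-37\right) = 37$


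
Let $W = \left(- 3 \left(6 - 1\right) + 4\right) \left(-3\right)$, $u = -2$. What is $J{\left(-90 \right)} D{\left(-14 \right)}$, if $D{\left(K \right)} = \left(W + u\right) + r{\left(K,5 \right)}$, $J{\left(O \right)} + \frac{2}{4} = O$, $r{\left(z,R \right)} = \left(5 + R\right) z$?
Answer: $\frac{19729}{2} \approx 9864.5$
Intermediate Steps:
$r{\left(z,R \right)} = z \left(5 + R\right)$
$W = 33$ ($W = \left(\left(-3\right) 5 + 4\right) \left(-3\right) = \left(-15 + 4\right) \left(-3\right) = \left(-11\right) \left(-3\right) = 33$)
$J{\left(O \right)} = - \frac{1}{2} + O$
$D{\left(K \right)} = 31 + 10 K$ ($D{\left(K \right)} = \left(33 - 2\right) + K \left(5 + 5\right) = 31 + K 10 = 31 + 10 K$)
$J{\left(-90 \right)} D{\left(-14 \right)} = \left(- \frac{1}{2} - 90\right) \left(31 + 10 \left(-14\right)\right) = - \frac{181 \left(31 - 140\right)}{2} = \left(- \frac{181}{2}\right) \left(-109\right) = \frac{19729}{2}$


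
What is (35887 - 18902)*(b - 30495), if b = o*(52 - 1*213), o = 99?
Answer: -788681490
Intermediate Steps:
b = -15939 (b = 99*(52 - 1*213) = 99*(52 - 213) = 99*(-161) = -15939)
(35887 - 18902)*(b - 30495) = (35887 - 18902)*(-15939 - 30495) = 16985*(-46434) = -788681490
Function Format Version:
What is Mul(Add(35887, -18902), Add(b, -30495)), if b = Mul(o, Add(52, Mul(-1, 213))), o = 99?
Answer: -788681490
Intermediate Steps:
b = -15939 (b = Mul(99, Add(52, Mul(-1, 213))) = Mul(99, Add(52, -213)) = Mul(99, -161) = -15939)
Mul(Add(35887, -18902), Add(b, -30495)) = Mul(Add(35887, -18902), Add(-15939, -30495)) = Mul(16985, -46434) = -788681490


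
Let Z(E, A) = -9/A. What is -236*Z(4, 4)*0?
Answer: 0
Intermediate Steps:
-236*Z(4, 4)*0 = -236*(-9/4)*0 = -236*(-9*¼)*0 = -(-531)*0 = -236*0 = 0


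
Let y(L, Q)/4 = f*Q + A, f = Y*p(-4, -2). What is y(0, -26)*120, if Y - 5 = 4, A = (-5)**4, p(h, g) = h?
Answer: 749280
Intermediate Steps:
A = 625
Y = 9 (Y = 5 + 4 = 9)
f = -36 (f = 9*(-4) = -36)
y(L, Q) = 2500 - 144*Q (y(L, Q) = 4*(-36*Q + 625) = 4*(625 - 36*Q) = 2500 - 144*Q)
y(0, -26)*120 = (2500 - 144*(-26))*120 = (2500 + 3744)*120 = 6244*120 = 749280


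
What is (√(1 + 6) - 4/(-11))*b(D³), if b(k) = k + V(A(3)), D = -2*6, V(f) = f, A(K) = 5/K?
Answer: -20716/33 - 5179*√7/3 ≈ -5195.2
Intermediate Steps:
D = -12
b(k) = 5/3 + k (b(k) = k + 5/3 = 5/3 + k)
(√(1 + 6) - 4/(-11))*b(D³) = (√(1 + 6) - 4/(-11))*(5/3 + (-12)³) = (√7 - 4*(-1/11))*(5/3 - 1728) = (√7 + 4/11)*(-5179/3) = (4/11 + √7)*(-5179/3) = -20716/33 - 5179*√7/3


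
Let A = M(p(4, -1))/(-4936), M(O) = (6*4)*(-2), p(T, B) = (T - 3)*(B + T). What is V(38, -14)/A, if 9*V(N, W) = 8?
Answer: 2468/27 ≈ 91.407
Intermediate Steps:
p(T, B) = (-3 + T)*(B + T)
M(O) = -48 (M(O) = 24*(-2) = -48)
V(N, W) = 8/9 (V(N, W) = (⅑)*8 = 8/9)
A = 6/617 (A = -48/(-4936) = -48*(-1/4936) = 6/617 ≈ 0.0097245)
V(38, -14)/A = 8/(9*(6/617)) = (8/9)*(617/6) = 2468/27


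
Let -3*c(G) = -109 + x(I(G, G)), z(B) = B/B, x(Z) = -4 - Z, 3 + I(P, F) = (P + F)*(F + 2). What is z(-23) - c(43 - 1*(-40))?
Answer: -4739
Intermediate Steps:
I(P, F) = -3 + (2 + F)*(F + P) (I(P, F) = -3 + (P + F)*(F + 2) = -3 + (F + P)*(2 + F) = -3 + (2 + F)*(F + P))
z(B) = 1
c(G) = 110/3 + 2*G²/3 + 4*G/3 (c(G) = -(-109 + (-4 - (-3 + G² + 2*G + 2*G + G*G)))/3 = -(-109 + (-4 - (-3 + G² + 2*G + 2*G + G²)))/3 = -(-109 + (-4 - (-3 + 2*G² + 4*G)))/3 = -(-109 + (-4 + (3 - 4*G - 2*G²)))/3 = -(-109 + (-1 - 4*G - 2*G²))/3 = -(-110 - 4*G - 2*G²)/3 = 110/3 + 2*G²/3 + 4*G/3)
z(-23) - c(43 - 1*(-40)) = 1 - (110/3 + 2*(43 - 1*(-40))²/3 + 4*(43 - 1*(-40))/3) = 1 - (110/3 + 2*(43 + 40)²/3 + 4*(43 + 40)/3) = 1 - (110/3 + (⅔)*83² + (4/3)*83) = 1 - (110/3 + (⅔)*6889 + 332/3) = 1 - (110/3 + 13778/3 + 332/3) = 1 - 1*4740 = 1 - 4740 = -4739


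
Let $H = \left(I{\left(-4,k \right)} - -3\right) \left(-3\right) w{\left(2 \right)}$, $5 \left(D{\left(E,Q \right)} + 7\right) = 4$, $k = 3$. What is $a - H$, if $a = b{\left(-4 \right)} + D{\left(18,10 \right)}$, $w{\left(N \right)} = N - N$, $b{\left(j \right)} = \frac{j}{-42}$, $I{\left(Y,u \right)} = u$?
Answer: $- \frac{641}{105} \approx -6.1048$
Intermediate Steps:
$D{\left(E,Q \right)} = - \frac{31}{5}$ ($D{\left(E,Q \right)} = -7 + \frac{1}{5} \cdot 4 = -7 + \frac{4}{5} = - \frac{31}{5}$)
$b{\left(j \right)} = - \frac{j}{42}$ ($b{\left(j \right)} = j \left(- \frac{1}{42}\right) = - \frac{j}{42}$)
$w{\left(N \right)} = 0$
$a = - \frac{641}{105}$ ($a = \left(- \frac{1}{42}\right) \left(-4\right) - \frac{31}{5} = \frac{2}{21} - \frac{31}{5} = - \frac{641}{105} \approx -6.1048$)
$H = 0$ ($H = \left(3 - -3\right) \left(-3\right) 0 = \left(3 + 3\right) \left(-3\right) 0 = 6 \left(-3\right) 0 = \left(-18\right) 0 = 0$)
$a - H = - \frac{641}{105} - 0 = - \frac{641}{105} + 0 = - \frac{641}{105}$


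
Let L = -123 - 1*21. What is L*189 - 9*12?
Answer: -27324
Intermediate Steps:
L = -144 (L = -123 - 21 = -144)
L*189 - 9*12 = -144*189 - 9*12 = -27216 - 108 = -27324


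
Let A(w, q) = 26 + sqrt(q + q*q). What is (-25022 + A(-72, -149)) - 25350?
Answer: -50346 + 2*sqrt(5513) ≈ -50198.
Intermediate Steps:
A(w, q) = 26 + sqrt(q + q**2)
(-25022 + A(-72, -149)) - 25350 = (-25022 + (26 + sqrt(-149*(1 - 149)))) - 25350 = (-25022 + (26 + sqrt(-149*(-148)))) - 25350 = (-25022 + (26 + sqrt(22052))) - 25350 = (-25022 + (26 + 2*sqrt(5513))) - 25350 = (-24996 + 2*sqrt(5513)) - 25350 = -50346 + 2*sqrt(5513)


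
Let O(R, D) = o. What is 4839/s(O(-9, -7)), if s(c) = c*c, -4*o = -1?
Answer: 77424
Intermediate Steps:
o = 1/4 (o = -1/4*(-1) = 1/4 ≈ 0.25000)
O(R, D) = 1/4
s(c) = c**2
4839/s(O(-9, -7)) = 4839/((1/4)**2) = 4839/(1/16) = 4839*16 = 77424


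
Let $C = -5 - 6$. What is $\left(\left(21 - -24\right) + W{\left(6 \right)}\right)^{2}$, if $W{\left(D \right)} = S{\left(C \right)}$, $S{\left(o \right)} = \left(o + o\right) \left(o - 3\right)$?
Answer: $124609$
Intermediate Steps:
$C = -11$ ($C = -5 - 6 = -11$)
$S{\left(o \right)} = 2 o \left(-3 + o\right)$
$W{\left(D \right)} = 308$ ($W{\left(D \right)} = 2 \left(-11\right) \left(-3 - 11\right) = 2 \left(-11\right) \left(-14\right) = 308$)
$\left(\left(21 - -24\right) + W{\left(6 \right)}\right)^{2} = \left(\left(21 - -24\right) + 308\right)^{2} = \left(\left(21 + 24\right) + 308\right)^{2} = \left(45 + 308\right)^{2} = 353^{2} = 124609$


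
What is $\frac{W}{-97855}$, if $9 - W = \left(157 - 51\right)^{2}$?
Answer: $\frac{11227}{97855} \approx 0.11473$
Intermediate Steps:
$W = -11227$ ($W = 9 - \left(157 - 51\right)^{2} = 9 - 106^{2} = 9 - 11236 = -11227$)
$\frac{W}{-97855} = - \frac{11227}{-97855} = \left(-11227\right) \left(- \frac{1}{97855}\right) = \frac{11227}{97855}$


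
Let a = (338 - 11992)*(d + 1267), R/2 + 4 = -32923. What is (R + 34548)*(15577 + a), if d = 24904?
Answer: 9547743231642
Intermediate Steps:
R = -65854 (R = -8 + 2*(-32923) = -8 - 65846 = -65854)
a = -304996834 (a = (338 - 11992)*(24904 + 1267) = -11654*26171 = -304996834)
(R + 34548)*(15577 + a) = (-65854 + 34548)*(15577 - 304996834) = -31306*(-304981257) = 9547743231642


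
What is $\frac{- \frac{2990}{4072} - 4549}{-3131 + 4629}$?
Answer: $- \frac{9263259}{3049928} \approx -3.0372$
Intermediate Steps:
$\frac{- \frac{2990}{4072} - 4549}{-3131 + 4629} = \frac{\left(-2990\right) \frac{1}{4072} - 4549}{1498} = \left(- \frac{1495}{2036} - 4549\right) \frac{1}{1498} = \left(- \frac{9263259}{2036}\right) \frac{1}{1498} = - \frac{9263259}{3049928}$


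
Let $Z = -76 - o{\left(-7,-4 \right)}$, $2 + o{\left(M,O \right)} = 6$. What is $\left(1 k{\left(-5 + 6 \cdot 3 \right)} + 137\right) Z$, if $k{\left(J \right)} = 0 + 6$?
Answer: $-11440$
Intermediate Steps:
$o{\left(M,O \right)} = 4$ ($o{\left(M,O \right)} = -2 + 6 = 4$)
$Z = -80$ ($Z = -76 - 4 = -80$)
$k{\left(J \right)} = 6$
$\left(1 k{\left(-5 + 6 \cdot 3 \right)} + 137\right) Z = \left(1 \cdot 6 + 137\right) \left(-80\right) = \left(6 + 137\right) \left(-80\right) = 143 \left(-80\right) = -11440$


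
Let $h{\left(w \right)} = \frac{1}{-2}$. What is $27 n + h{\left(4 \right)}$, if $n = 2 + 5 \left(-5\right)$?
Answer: $- \frac{1243}{2} \approx -621.5$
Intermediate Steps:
$h{\left(w \right)} = - \frac{1}{2}$
$n = -23$ ($n = 2 - 25 = -23$)
$27 n + h{\left(4 \right)} = 27 \left(-23\right) - \frac{1}{2} = -621 - \frac{1}{2} = - \frac{1243}{2}$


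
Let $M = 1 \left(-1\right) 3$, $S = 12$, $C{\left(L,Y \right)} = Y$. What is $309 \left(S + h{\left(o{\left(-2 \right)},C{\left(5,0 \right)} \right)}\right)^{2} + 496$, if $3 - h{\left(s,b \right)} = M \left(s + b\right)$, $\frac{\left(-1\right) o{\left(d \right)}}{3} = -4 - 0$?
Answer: $804205$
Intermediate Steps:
$o{\left(d \right)} = 12$ ($o{\left(d \right)} = - 3 \left(-4 - 0\right) = - 3 \left(-4 + 0\right) = \left(-3\right) \left(-4\right) = 12$)
$M = -3$ ($M = \left(-1\right) 3 = -3$)
$h{\left(s,b \right)} = 3 + 3 b + 3 s$ ($h{\left(s,b \right)} = 3 - - 3 \left(s + b\right) = 3 - - 3 \left(b + s\right) = 3 - \left(- 3 b - 3 s\right) = 3 + \left(3 b + 3 s\right) = 3 + 3 b + 3 s$)
$309 \left(S + h{\left(o{\left(-2 \right)},C{\left(5,0 \right)} \right)}\right)^{2} + 496 = 309 \left(12 + \left(3 + 3 \cdot 0 + 3 \cdot 12\right)\right)^{2} + 496 = 309 \left(12 + \left(3 + 0 + 36\right)\right)^{2} + 496 = 309 \left(12 + 39\right)^{2} + 496 = 309 \cdot 51^{2} + 496 = 309 \cdot 2601 + 496 = 803709 + 496 = 804205$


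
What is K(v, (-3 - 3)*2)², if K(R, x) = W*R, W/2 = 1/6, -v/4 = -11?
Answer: 1936/9 ≈ 215.11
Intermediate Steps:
v = 44 (v = -4*(-11) = 44)
W = ⅓ (W = 2/6 = 2*(⅙) = ⅓ ≈ 0.33333)
K(R, x) = R/3
K(v, (-3 - 3)*2)² = ((⅓)*44)² = (44/3)² = 1936/9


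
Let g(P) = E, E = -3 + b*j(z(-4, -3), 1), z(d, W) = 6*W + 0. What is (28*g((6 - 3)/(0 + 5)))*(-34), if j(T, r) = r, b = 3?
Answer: 0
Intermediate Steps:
z(d, W) = 6*W
E = 0 (E = -3 + 3*1 = -3 + 3 = 0)
g(P) = 0
(28*g((6 - 3)/(0 + 5)))*(-34) = (28*0)*(-34) = 0*(-34) = 0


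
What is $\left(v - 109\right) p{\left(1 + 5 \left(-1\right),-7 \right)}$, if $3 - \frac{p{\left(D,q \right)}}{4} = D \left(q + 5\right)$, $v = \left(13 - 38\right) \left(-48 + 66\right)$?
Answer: $11180$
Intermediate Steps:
$v = -450$ ($v = \left(-25\right) 18 = -450$)
$p{\left(D,q \right)} = 12 - 4 D \left(5 + q\right)$ ($p{\left(D,q \right)} = 12 - 4 D \left(q + 5\right) = 12 - 4 D \left(5 + q\right)$)
$\left(v - 109\right) p{\left(1 + 5 \left(-1\right),-7 \right)} = \left(-450 - 109\right) \left(12 - 20 \left(1 + 5 \left(-1\right)\right) - 4 \left(1 + 5 \left(-1\right)\right) \left(-7\right)\right) = - 559 \left(12 - 20 \left(1 - 5\right) - 4 \left(1 - 5\right) \left(-7\right)\right) = - 559 \left(12 - -80 - \left(-16\right) \left(-7\right)\right) = - 559 \left(12 + 80 - 112\right) = \left(-559\right) \left(-20\right) = 11180$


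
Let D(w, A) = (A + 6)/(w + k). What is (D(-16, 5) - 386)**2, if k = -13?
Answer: 125552025/841 ≈ 1.4929e+5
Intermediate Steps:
D(w, A) = (6 + A)/(-13 + w) (D(w, A) = (A + 6)/(w - 13) = (6 + A)/(-13 + w))
(D(-16, 5) - 386)**2 = ((6 + 5)/(-13 - 16) - 386)**2 = (11/(-29) - 386)**2 = (-1/29*11 - 386)**2 = (-11/29 - 386)**2 = (-11205/29)**2 = 125552025/841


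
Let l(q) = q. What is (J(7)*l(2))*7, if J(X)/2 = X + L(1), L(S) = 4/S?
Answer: 308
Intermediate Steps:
J(X) = 8 + 2*X (J(X) = 2*(X + 4/1) = 2*(X + 4*1) = 2*(X + 4) = 2*(4 + X) = 8 + 2*X)
(J(7)*l(2))*7 = ((8 + 2*7)*2)*7 = ((8 + 14)*2)*7 = (22*2)*7 = 44*7 = 308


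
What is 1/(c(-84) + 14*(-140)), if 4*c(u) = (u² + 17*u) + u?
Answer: -1/574 ≈ -0.0017422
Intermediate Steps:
c(u) = u²/4 + 9*u/2 (c(u) = ((u² + 17*u) + u)/4 = (u² + 18*u)/4 = u²/4 + 9*u/2)
1/(c(-84) + 14*(-140)) = 1/((¼)*(-84)*(18 - 84) + 14*(-140)) = 1/((¼)*(-84)*(-66) - 1960) = 1/(1386 - 1960) = 1/(-574) = -1/574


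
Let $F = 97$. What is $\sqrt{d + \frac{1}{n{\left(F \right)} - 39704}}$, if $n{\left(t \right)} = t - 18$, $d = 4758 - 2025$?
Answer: $\frac{2 \sqrt{42911942885}}{7925} \approx 52.278$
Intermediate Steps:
$d = 2733$
$n{\left(t \right)} = -18 + t$ ($n{\left(t \right)} = t - 18 = -18 + t$)
$\sqrt{d + \frac{1}{n{\left(F \right)} - 39704}} = \sqrt{2733 + \frac{1}{\left(-18 + 97\right) - 39704}} = \sqrt{2733 + \frac{1}{79 - 39704}} = \sqrt{2733 + \frac{1}{-39625}} = \sqrt{2733 - \frac{1}{39625}} = \sqrt{\frac{108295124}{39625}} = \frac{2 \sqrt{42911942885}}{7925}$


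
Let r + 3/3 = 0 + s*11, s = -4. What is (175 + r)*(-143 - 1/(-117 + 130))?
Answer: -18600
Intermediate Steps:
r = -45 (r = -1 + (0 - 4*11) = -1 + (0 - 44) = -1 - 44 = -45)
(175 + r)*(-143 - 1/(-117 + 130)) = (175 - 45)*(-143 - 1/(-117 + 130)) = 130*(-143 - 1/13) = 130*(-1860/13) = -18600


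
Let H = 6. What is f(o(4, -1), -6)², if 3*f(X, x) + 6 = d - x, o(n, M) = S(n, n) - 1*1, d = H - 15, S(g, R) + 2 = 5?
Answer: 9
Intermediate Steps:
S(g, R) = 3 (S(g, R) = -2 + 5 = 3)
d = -9 (d = 6 - 15 = -9)
o(n, M) = 2 (o(n, M) = 3 - 1*1 = 3 - 1 = 2)
f(X, x) = -5 - x/3 (f(X, x) = -2 + (-9 - x)/3 = -2 + (-3 - x/3) = -5 - x/3)
f(o(4, -1), -6)² = (-5 - ⅓*(-6))² = (-5 + 2)² = (-3)² = 9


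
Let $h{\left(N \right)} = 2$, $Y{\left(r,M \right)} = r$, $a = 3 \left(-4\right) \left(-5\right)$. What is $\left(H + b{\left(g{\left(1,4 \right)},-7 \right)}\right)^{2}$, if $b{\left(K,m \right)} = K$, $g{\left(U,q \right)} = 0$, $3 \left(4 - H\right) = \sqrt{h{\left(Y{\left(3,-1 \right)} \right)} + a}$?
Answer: $\frac{\left(12 - \sqrt{62}\right)^{2}}{9} \approx 1.8915$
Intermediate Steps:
$a = 60$ ($a = \left(-12\right) \left(-5\right) = 60$)
$H = 4 - \frac{\sqrt{62}}{3}$ ($H = 4 - \frac{\sqrt{2 + 60}}{3} = 4 - \frac{\sqrt{62}}{3} \approx 1.3753$)
$\left(H + b{\left(g{\left(1,4 \right)},-7 \right)}\right)^{2} = \left(\left(4 - \frac{\sqrt{62}}{3}\right) + 0\right)^{2} = \left(4 - \frac{\sqrt{62}}{3}\right)^{2}$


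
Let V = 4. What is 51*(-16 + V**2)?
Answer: 0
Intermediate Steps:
51*(-16 + V**2) = 51*(-16 + 4**2) = 51*(-16 + 16) = 51*0 = 0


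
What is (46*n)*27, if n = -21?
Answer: -26082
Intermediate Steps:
(46*n)*27 = (46*(-21))*27 = -966*27 = -26082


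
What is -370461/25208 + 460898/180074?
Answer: -1197653855/98680552 ≈ -12.137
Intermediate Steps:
-370461/25208 + 460898/180074 = -370461*1/25208 + 460898*(1/180074) = -16107/1096 + 230449/90037 = -1197653855/98680552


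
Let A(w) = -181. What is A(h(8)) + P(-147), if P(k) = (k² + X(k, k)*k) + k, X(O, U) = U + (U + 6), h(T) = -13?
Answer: 63617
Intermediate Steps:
X(O, U) = 6 + 2*U (X(O, U) = U + (6 + U) = 6 + 2*U)
P(k) = k + k² + k*(6 + 2*k) (P(k) = (k² + (6 + 2*k)*k) + k = (k² + k*(6 + 2*k)) + k = k + k² + k*(6 + 2*k))
A(h(8)) + P(-147) = -181 - 147*(7 + 3*(-147)) = -181 - 147*(7 - 441) = -181 - 147*(-434) = -181 + 63798 = 63617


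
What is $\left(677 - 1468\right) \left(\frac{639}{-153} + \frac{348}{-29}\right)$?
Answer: $\frac{217525}{17} \approx 12796.0$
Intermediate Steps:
$\left(677 - 1468\right) \left(\frac{639}{-153} + \frac{348}{-29}\right) = - 791 \left(639 \left(- \frac{1}{153}\right) + 348 \left(- \frac{1}{29}\right)\right) = - 791 \left(- \frac{71}{17} - 12\right) = \left(-791\right) \left(- \frac{275}{17}\right) = \frac{217525}{17}$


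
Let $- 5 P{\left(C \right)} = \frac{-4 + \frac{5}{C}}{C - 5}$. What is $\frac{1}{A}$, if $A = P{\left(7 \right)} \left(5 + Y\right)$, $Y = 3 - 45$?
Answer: $- \frac{70}{851} \approx -0.082256$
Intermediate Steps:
$P{\left(C \right)} = - \frac{-4 + \frac{5}{C}}{5 \left(-5 + C\right)}$ ($P{\left(C \right)} = - \frac{\left(-4 + \frac{5}{C}\right) \frac{1}{C - 5}}{5} = - \frac{\left(-4 + \frac{5}{C}\right) \frac{1}{-5 + C}}{5} = - \frac{\frac{1}{-5 + C} \left(-4 + \frac{5}{C}\right)}{5} = - \frac{-4 + \frac{5}{C}}{5 \left(-5 + C\right)}$)
$Y = -42$
$A = - \frac{851}{70}$ ($A = \frac{-5 + 4 \cdot 7}{5 \cdot 7 \left(-5 + 7\right)} \left(5 - 42\right) = \frac{1}{5} \cdot \frac{1}{7} \cdot \frac{1}{2} \left(-5 + 28\right) \left(-37\right) = \frac{1}{5} \cdot \frac{1}{7} \cdot \frac{1}{2} \cdot 23 \left(-37\right) = \frac{23}{70} \left(-37\right) = - \frac{851}{70} \approx -12.157$)
$\frac{1}{A} = \frac{1}{- \frac{851}{70}} = - \frac{70}{851}$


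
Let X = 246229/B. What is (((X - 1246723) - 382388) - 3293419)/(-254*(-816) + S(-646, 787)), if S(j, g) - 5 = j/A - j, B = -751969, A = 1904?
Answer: -207289051636744/8755341252149 ≈ -23.676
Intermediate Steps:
X = -246229/751969 (X = 246229/(-751969) = 246229*(-1/751969) = -246229/751969 ≈ -0.32745)
S(j, g) = 5 - 1903*j/1904 (S(j, g) = 5 + (j/1904 - j) = 5 - 1903*j/1904)
(((X - 1246723) - 382388) - 3293419)/(-254*(-816) + S(-646, 787)) = (((-246229/751969 - 1246723) - 382388) - 3293419)/(-254*(-816) + (5 - 1903/1904*(-646))) = ((-937497293816/751969 - 382388) - 3293419)/(207264 + (5 + 36157/56)) = (-1225041215788/751969 - 3293419)/(207264 + 36437/56) = -3701590207799/(751969*11643221/56) = -3701590207799/751969*56/11643221 = -207289051636744/8755341252149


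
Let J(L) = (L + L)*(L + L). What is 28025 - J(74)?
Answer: 6121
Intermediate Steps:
J(L) = 4*L² (J(L) = (2*L)*(2*L) = 4*L²)
28025 - J(74) = 28025 - 4*74² = 28025 - 4*5476 = 28025 - 1*21904 = 28025 - 21904 = 6121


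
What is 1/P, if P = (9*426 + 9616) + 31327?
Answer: 1/44777 ≈ 2.2333e-5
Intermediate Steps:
P = 44777 (P = (3834 + 9616) + 31327 = 13450 + 31327 = 44777)
1/P = 1/44777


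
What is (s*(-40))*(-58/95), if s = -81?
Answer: -37584/19 ≈ -1978.1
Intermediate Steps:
(s*(-40))*(-58/95) = (-81*(-40))*(-58/95) = 3240*(-58*1/95) = 3240*(-58/95) = -37584/19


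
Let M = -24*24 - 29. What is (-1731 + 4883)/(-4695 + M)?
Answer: -788/1325 ≈ -0.59472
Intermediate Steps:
M = -605 (M = -576 - 29 = -605)
(-1731 + 4883)/(-4695 + M) = (-1731 + 4883)/(-4695 - 605) = 3152/(-5300) = 3152*(-1/5300) = -788/1325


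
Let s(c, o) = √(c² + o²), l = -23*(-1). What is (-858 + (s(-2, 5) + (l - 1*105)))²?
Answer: (940 - √29)² ≈ 8.7351e+5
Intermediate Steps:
l = 23
(-858 + (s(-2, 5) + (l - 1*105)))² = (-858 + (√((-2)² + 5²) + (23 - 1*105)))² = (-858 + (√(4 + 25) + (23 - 105)))² = (-858 + (√29 - 82))² = (-858 + (-82 + √29))² = (-940 + √29)²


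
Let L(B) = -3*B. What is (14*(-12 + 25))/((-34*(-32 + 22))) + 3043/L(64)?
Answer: -249919/16320 ≈ -15.314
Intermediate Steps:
(14*(-12 + 25))/((-34*(-32 + 22))) + 3043/L(64) = (14*(-12 + 25))/((-34*(-32 + 22))) + 3043/((-3*64)) = (14*13)/((-34*(-10))) + 3043/(-192) = 182/340 + 3043*(-1/192) = 182*(1/340) - 3043/192 = 91/170 - 3043/192 = -249919/16320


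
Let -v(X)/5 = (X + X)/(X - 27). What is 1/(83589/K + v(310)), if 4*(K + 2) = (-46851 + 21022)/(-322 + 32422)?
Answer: -79984007/3038266360700 ≈ -2.6326e-5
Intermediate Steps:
K = -282629/128400 (K = -2 + ((-46851 + 21022)/(-322 + 32422))/4 = -2 + (-25829/32100)/4 = -2 + (-25829*1/32100)/4 = -2 + (¼)*(-25829/32100) = -2 - 25829/128400 = -282629/128400 ≈ -2.2012)
v(X) = -10*X/(-27 + X) (v(X) = -5*(X + X)/(X - 27) = -5*2*X/(-27 + X) = -10*X/(-27 + X))
1/(83589/K + v(310)) = 1/(83589/(-282629/128400) - 10*310/(-27 + 310)) = 1/(83589*(-128400/282629) - 10*310/283) = 1/(-10732827600/282629 - 10*310*1/283) = 1/(-10732827600/282629 - 3100/283) = 1/(-3038266360700/79984007) = -79984007/3038266360700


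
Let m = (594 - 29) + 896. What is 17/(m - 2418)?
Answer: -17/957 ≈ -0.017764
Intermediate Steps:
m = 1461 (m = 565 + 896 = 1461)
17/(m - 2418) = 17/(1461 - 2418) = 17/(-957) = 17*(-1/957) = -17/957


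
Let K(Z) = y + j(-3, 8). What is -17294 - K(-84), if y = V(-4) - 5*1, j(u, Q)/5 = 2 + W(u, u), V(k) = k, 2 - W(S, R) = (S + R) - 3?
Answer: -17350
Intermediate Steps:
W(S, R) = 5 - R - S (W(S, R) = 2 - ((S + R) - 3) = 2 - ((R + S) - 3) = 2 - (-3 + R + S) = 2 + (3 - R - S) = 5 - R - S)
j(u, Q) = 35 - 10*u (j(u, Q) = 5*(2 + (5 - u - u)) = 5*(2 + (5 - 2*u)) = 5*(7 - 2*u) = 35 - 10*u)
y = -9 (y = -4 - 5*1 = -4 - 5 = -9)
K(Z) = 56 (K(Z) = -9 + (35 - 10*(-3)) = -9 + (35 + 30) = -9 + 65 = 56)
-17294 - K(-84) = -17294 - 1*56 = -17294 - 56 = -17350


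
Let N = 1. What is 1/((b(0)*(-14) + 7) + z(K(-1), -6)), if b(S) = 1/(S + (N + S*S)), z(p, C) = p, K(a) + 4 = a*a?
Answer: -⅒ ≈ -0.10000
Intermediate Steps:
K(a) = -4 + a² (K(a) = -4 + a*a = -4 + a²)
b(S) = 1/(1 + S + S²) (b(S) = 1/(S + (1 + S*S)) = 1/(S + (1 + S²)) = 1/(1 + S + S²))
1/((b(0)*(-14) + 7) + z(K(-1), -6)) = 1/((-14/(1 + 0 + 0²) + 7) + (-4 + (-1)²)) = 1/((-14/(1 + 0 + 0) + 7) + (-4 + 1)) = 1/((-14/1 + 7) - 3) = 1/((1*(-14) + 7) - 3) = 1/((-14 + 7) - 3) = 1/(-7 - 3) = 1/(-10) = -⅒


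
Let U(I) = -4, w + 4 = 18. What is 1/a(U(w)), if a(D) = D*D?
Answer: 1/16 ≈ 0.062500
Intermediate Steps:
w = 14 (w = -4 + 18 = 14)
a(D) = D²
1/a(U(w)) = 1/((-4)²) = 1/16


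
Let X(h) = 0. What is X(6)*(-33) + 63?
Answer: 63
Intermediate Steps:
X(6)*(-33) + 63 = 0*(-33) + 63 = 0 + 63 = 63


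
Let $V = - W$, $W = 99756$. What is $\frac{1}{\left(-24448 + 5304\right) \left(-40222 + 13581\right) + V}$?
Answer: $\frac{1}{509915548} \approx 1.9611 \cdot 10^{-9}$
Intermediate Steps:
$V = -99756$ ($V = \left(-1\right) 99756 = -99756$)
$\frac{1}{\left(-24448 + 5304\right) \left(-40222 + 13581\right) + V} = \frac{1}{\left(-24448 + 5304\right) \left(-40222 + 13581\right) - 99756} = \frac{1}{\left(-19144\right) \left(-26641\right) - 99756} = \frac{1}{510015304 - 99756} = \frac{1}{509915548}$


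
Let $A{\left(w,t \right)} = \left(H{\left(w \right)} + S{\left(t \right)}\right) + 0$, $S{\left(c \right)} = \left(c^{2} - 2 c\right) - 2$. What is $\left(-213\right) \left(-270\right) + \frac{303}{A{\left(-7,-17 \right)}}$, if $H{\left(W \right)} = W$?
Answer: $\frac{18058443}{314} \approx 57511.0$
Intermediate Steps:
$S{\left(c \right)} = -2 + c^{2} - 2 c$
$A{\left(w,t \right)} = -2 + w + t^{2} - 2 t$ ($A{\left(w,t \right)} = \left(w - \left(2 - t^{2} + 2 t\right)\right) + 0 = \left(-2 + w + t^{2} - 2 t\right) + 0 = -2 + w + t^{2} - 2 t$)
$\left(-213\right) \left(-270\right) + \frac{303}{A{\left(-7,-17 \right)}} = \left(-213\right) \left(-270\right) + \frac{303}{-2 - 7 + \left(-17\right)^{2} - -34} = 57510 + \frac{303}{-2 - 7 + 289 + 34} = 57510 + \frac{303}{314} = \frac{18058443}{314}$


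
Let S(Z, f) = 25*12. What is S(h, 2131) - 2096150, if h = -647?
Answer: -2095850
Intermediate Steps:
S(Z, f) = 300
S(h, 2131) - 2096150 = 300 - 2096150 = -2095850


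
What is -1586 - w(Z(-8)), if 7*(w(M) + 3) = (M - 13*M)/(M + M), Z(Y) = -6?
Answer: -11075/7 ≈ -1582.1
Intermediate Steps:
w(M) = -27/7 (w(M) = -3 + ((M - 13*M)/(M + M))/7 = -3 + ((-12*M)/((2*M)))/7 = -3 + ((-12*M)*(1/(2*M)))/7 = -3 + (1/7)*(-6) = -3 - 6/7 = -27/7)
-1586 - w(Z(-8)) = -1586 - 1*(-27/7) = -1586 + 27/7 = -11075/7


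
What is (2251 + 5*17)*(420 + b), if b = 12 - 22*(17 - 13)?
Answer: 803584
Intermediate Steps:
b = -76 (b = 12 - 22*4 = 12 - 88 = -76)
(2251 + 5*17)*(420 + b) = (2251 + 5*17)*(420 - 76) = (2251 + 85)*344 = 2336*344 = 803584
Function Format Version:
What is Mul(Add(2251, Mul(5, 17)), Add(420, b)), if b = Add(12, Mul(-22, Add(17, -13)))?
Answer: 803584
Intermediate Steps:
b = -76 (b = Add(12, Mul(-22, 4)) = Add(12, -88) = -76)
Mul(Add(2251, Mul(5, 17)), Add(420, b)) = Mul(Add(2251, Mul(5, 17)), Add(420, -76)) = Mul(Add(2251, 85), 344) = Mul(2336, 344) = 803584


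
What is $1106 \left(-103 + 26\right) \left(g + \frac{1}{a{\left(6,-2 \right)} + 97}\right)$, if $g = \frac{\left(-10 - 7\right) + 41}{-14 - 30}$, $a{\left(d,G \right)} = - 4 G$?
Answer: $\frac{684614}{15} \approx 45641.0$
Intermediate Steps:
$g = - \frac{6}{11}$ ($g = \frac{\left(-10 - 7\right) + 41}{-44} = \left(-17 + 41\right) \left(- \frac{1}{44}\right) = 24 \left(- \frac{1}{44}\right) = - \frac{6}{11} \approx -0.54545$)
$1106 \left(-103 + 26\right) \left(g + \frac{1}{a{\left(6,-2 \right)} + 97}\right) = 1106 \left(-103 + 26\right) \left(- \frac{6}{11} + \frac{1}{\left(-4\right) \left(-2\right) + 97}\right) = 1106 \left(- 77 \left(- \frac{6}{11} + \frac{1}{8 + 97}\right)\right) = 1106 \left(- 77 \left(- \frac{6}{11} + \frac{1}{105}\right)\right) = 1106 \left(\left(-77\right) \left(- \frac{619}{1155}\right)\right) = 1106 \cdot \frac{619}{15} = \frac{684614}{15}$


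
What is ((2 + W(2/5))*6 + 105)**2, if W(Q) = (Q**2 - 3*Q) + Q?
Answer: 8003241/625 ≈ 12805.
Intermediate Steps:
W(Q) = Q**2 - 2*Q
((2 + W(2/5))*6 + 105)**2 = ((2 + (2/5)*(-2 + 2/5))*6 + 105)**2 = ((2 + (2*(1/5))*(-2 + 2*(1/5)))*6 + 105)**2 = ((2 + 2*(-2 + 2/5)/5)*6 + 105)**2 = ((2 + (2/5)*(-8/5))*6 + 105)**2 = ((2 - 16/25)*6 + 105)**2 = ((34/25)*6 + 105)**2 = (204/25 + 105)**2 = (2829/25)**2 = 8003241/625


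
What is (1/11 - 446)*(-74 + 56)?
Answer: 88290/11 ≈ 8026.4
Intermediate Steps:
(1/11 - 446)*(-74 + 56) = (1/11 - 446)*(-18) = -4905/11*(-18) = 88290/11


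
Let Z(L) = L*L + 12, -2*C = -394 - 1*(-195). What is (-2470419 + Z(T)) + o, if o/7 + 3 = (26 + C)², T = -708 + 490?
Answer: -9250609/4 ≈ -2.3127e+6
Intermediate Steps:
C = 199/2 (C = -(-394 - 1*(-195))/2 = -(-394 + 195)/2 = -½*(-199) = 199/2 ≈ 99.500)
T = -218
Z(L) = 12 + L² (Z(L) = L² + 12 = 12 + L²)
o = 440923/4 (o = -21 + 7*(26 + 199/2)² = -21 + 7*(251/2)² = -21 + 7*(63001/4) = -21 + 441007/4 = 440923/4 ≈ 1.1023e+5)
(-2470419 + Z(T)) + o = (-2470419 + (12 + (-218)²)) + 440923/4 = (-2470419 + (12 + 47524)) + 440923/4 = (-2470419 + 47536) + 440923/4 = -2422883 + 440923/4 = -9250609/4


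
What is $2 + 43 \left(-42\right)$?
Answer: $-1804$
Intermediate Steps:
$2 + 43 \left(-42\right) = 2 - 1806 = -1804$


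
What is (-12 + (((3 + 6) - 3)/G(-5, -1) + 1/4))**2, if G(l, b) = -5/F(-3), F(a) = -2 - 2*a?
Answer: 109561/400 ≈ 273.90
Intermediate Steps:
G(l, b) = -5/4 (G(l, b) = -5/(-2 - 2*(-3)) = -5/(-2 + 6) = -5/4)
(-12 + (((3 + 6) - 3)/G(-5, -1) + 1/4))**2 = (-12 + (((3 + 6) - 3)/(-5/4) + 1/4))**2 = (-12 + ((9 - 3)*(-4/5) + 1*(1/4)))**2 = (-12 + (6*(-4/5) + 1/4))**2 = (-12 + (-24/5 + 1/4))**2 = (-12 - 91/20)**2 = (-331/20)**2 = 109561/400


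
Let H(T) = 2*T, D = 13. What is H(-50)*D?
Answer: -1300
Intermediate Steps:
H(-50)*D = (2*(-50))*13 = -100*13 = -1300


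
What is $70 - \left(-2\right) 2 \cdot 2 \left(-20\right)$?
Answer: $-90$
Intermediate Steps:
$70 - \left(-2\right) 2 \cdot 2 \left(-20\right) = 70 - \left(-4\right) 2 \left(-20\right) = 70 - \left(-8\right) \left(-20\right) = 70 - 160 = -90$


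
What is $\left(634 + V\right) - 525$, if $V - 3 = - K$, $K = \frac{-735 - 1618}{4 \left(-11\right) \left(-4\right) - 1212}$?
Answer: $\frac{113679}{1036} \approx 109.73$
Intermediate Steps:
$K = \frac{2353}{1036}$ ($K = - \frac{2353}{\left(-44\right) \left(-4\right) - 1212} = - \frac{2353}{176 - 1212} = - \frac{2353}{-1036} = \left(-2353\right) \left(- \frac{1}{1036}\right) = \frac{2353}{1036} \approx 2.2712$)
$V = \frac{755}{1036}$ ($V = 3 - \frac{2353}{1036} = \frac{755}{1036} \approx 0.72876$)
$\left(634 + V\right) - 525 = \left(634 + \frac{755}{1036}\right) - 525 = \frac{657579}{1036} - 525 = \frac{113679}{1036}$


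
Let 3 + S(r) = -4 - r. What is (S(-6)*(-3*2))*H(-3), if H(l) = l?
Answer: -18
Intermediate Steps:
S(r) = -7 - r (S(r) = -3 + (-4 - r) = -7 - r)
(S(-6)*(-3*2))*H(-3) = ((-7 - 1*(-6))*(-3*2))*(-3) = ((-7 + 6)*(-6))*(-3) = -1*(-6)*(-3) = 6*(-3) = -18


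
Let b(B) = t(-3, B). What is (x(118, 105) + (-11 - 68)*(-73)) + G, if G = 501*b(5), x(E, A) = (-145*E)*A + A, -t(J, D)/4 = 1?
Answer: -1792682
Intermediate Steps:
t(J, D) = -4 (t(J, D) = -4*1 = -4)
x(E, A) = A - 145*A*E (x(E, A) = -145*A*E + A = A - 145*A*E)
b(B) = -4
G = -2004 (G = 501*(-4) = -2004)
(x(118, 105) + (-11 - 68)*(-73)) + G = (105*(1 - 145*118) + (-11 - 68)*(-73)) - 2004 = (105*(1 - 17110) - 79*(-73)) - 2004 = (105*(-17109) + 5767) - 2004 = (-1796445 + 5767) - 2004 = -1790678 - 2004 = -1792682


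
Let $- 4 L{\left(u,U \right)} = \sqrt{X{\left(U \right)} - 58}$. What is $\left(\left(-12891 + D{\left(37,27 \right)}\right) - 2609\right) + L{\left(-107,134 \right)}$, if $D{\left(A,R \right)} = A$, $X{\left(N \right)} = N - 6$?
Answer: $-15463 - \frac{\sqrt{70}}{4} \approx -15465.0$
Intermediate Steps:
$X{\left(N \right)} = -6 + N$ ($X{\left(N \right)} = N - 6 = -6 + N$)
$L{\left(u,U \right)} = - \frac{\sqrt{-64 + U}}{4}$ ($L{\left(u,U \right)} = - \frac{\sqrt{\left(-6 + U\right) - 58}}{4} = - \frac{\sqrt{-64 + U}}{4}$)
$\left(\left(-12891 + D{\left(37,27 \right)}\right) - 2609\right) + L{\left(-107,134 \right)} = \left(\left(-12891 + 37\right) - 2609\right) - \frac{\sqrt{-64 + 134}}{4} = \left(-12854 - 2609\right) - \frac{\sqrt{70}}{4} = -15463 - \frac{\sqrt{70}}{4}$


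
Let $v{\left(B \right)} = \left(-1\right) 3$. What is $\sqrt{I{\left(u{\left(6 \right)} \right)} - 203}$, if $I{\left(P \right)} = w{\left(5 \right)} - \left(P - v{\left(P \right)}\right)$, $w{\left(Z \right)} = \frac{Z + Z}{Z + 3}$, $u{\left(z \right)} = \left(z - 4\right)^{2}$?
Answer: $\frac{i \sqrt{835}}{2} \approx 14.448 i$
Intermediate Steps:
$v{\left(B \right)} = -3$
$u{\left(z \right)} = \left(-4 + z\right)^{2}$
$w{\left(Z \right)} = \frac{2 Z}{3 + Z}$
$I{\left(P \right)} = - \frac{7}{4} - P$ ($I{\left(P \right)} = 2 \cdot 5 \frac{1}{3 + 5} - \left(P - -3\right) = 2 \cdot 5 \cdot \frac{1}{8} - \left(P + 3\right) = 2 \cdot 5 \cdot \frac{1}{8} - \left(3 + P\right) = \frac{5}{4} - \left(3 + P\right) = - \frac{7}{4} - P$)
$\sqrt{I{\left(u{\left(6 \right)} \right)} - 203} = \sqrt{\left(- \frac{7}{4} - \left(-4 + 6\right)^{2}\right) - 203} = \sqrt{\left(- \frac{7}{4} - 2^{2}\right) - 203} = \sqrt{\left(- \frac{7}{4} - 4\right) - 203} = \sqrt{- \frac{23}{4} - 203} = \sqrt{- \frac{835}{4}} = \frac{i \sqrt{835}}{2}$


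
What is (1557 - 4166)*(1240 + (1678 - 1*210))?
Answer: -7065172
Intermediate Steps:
(1557 - 4166)*(1240 + (1678 - 1*210)) = -2609*(1240 + (1678 - 210)) = -2609*(1240 + 1468) = -2609*2708 = -7065172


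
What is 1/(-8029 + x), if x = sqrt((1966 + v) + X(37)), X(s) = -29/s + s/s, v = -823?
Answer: -297073/2385156818 - sqrt(1565063)/2385156818 ≈ -0.00012508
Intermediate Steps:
X(s) = 1 - 29/s (X(s) = -29/s + 1 = 1 - 29/s)
x = sqrt(1565063)/37 (x = sqrt((1966 - 823) + (-29 + 37)/37) = sqrt(1143 + (1/37)*8) = sqrt(1143 + 8/37) = sqrt(42299/37) = sqrt(1565063)/37 ≈ 33.811)
1/(-8029 + x) = 1/(-8029 + sqrt(1565063)/37)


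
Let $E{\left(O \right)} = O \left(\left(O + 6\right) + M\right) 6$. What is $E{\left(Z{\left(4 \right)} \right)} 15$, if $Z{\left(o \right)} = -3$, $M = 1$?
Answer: $-1080$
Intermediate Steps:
$E{\left(O \right)} = 6 O \left(7 + O\right)$ ($E{\left(O \right)} = O \left(\left(O + 6\right) + 1\right) 6 = O \left(\left(6 + O\right) + 1\right) 6 = O \left(7 + O\right) 6 = 6 O \left(7 + O\right)$)
$E{\left(Z{\left(4 \right)} \right)} 15 = 6 \left(-3\right) \left(7 - 3\right) 15 = 6 \left(-3\right) 4 \cdot 15 = \left(-72\right) 15 = -1080$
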